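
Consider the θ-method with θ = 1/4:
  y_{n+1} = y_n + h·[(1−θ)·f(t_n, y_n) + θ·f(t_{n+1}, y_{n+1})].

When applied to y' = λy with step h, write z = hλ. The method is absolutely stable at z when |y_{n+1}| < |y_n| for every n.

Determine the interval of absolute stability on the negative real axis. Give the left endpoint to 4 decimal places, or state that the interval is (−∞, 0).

z∈(-4.0000,0).

Test eqn y'=λy, z=hλ:
  y_{n+1} = y_n + z·[3/4·y_n + 1/4·y_{n+1}] ⇒ (1 − 1/4z)y_{n+1} = (1 + 3/4z)y_n
  Hence R(z) = (1 + 3/4z)/(1 − 1/4z).

Need |R(x)|<1, x<0.
x=-0.35: |R|=0.6782
R=−1: 1+3/4x = −1+1/4x ⇒ -1/2x=2 ⇒ x=2/(-1/2)=-4.0000
Confirm numerically:
  x=-3.197: |R|=0.77685 <1
  x=-2.820: |R|=0.65396 <1
  x=-1.829: |R|=0.25510 <1
  x=-1.825: |R|=0.25322 <1
  x=-4.549: |R|=1.12844 >1
  x=-4.278: |R|=1.06717 >1
Stable set (-4.0000, 0).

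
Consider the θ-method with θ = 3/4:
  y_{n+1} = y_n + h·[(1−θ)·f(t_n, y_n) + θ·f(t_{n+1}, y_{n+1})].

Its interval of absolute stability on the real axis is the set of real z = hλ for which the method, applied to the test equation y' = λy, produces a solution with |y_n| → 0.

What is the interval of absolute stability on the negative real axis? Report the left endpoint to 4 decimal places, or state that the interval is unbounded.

(−∞, 0) — no finite endpoint.

Test eqn y'=λy, z=hλ:
  y_{n+1} = y_n + z·[1/4·y_n + 3/4·y_{n+1}] ⇒ (1 − 3/4z)y_{n+1} = (1 + 1/4z)y_n
  Hence R(z) = (1 + 1/4z)/(1 − 3/4z).

Boundary: |R(x)|=1, x<0.
x=-0.59: |R|=0.5910
x=-2: |R|=0.2000
x=-10: |R|=0.1765
x=-100: |R|=0.3158
θ=3/4≥1/2 ⇒ |1+1/4x|<|1−3/4x| ∀x<0 ⇒ stable on all of ℝ⁻.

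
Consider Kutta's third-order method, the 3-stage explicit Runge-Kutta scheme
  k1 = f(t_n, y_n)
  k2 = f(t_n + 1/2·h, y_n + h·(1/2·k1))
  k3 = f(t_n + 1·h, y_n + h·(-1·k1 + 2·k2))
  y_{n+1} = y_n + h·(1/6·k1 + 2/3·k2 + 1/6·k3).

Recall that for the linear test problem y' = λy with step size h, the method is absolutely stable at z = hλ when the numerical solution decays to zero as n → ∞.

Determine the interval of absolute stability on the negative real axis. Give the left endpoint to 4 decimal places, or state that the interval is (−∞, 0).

(-2.5127, 0).

Set f=λy, z=hλ:
  order 3, 3-stage ⇒ R(z)=1+z+z^2/2+z^3/6
  (e.g. R(-0.74)=0.46626, |R|=0.46626)

Boundary: |R(x)|=1, x<0.
x=-0.74: |R|=0.4663
|R(-2.74)|=1.4147 |R(-1.98)|=0.3135 |R(-1.97)|=0.3038
Bisect:
  x_lo=-2.9913 |R|=1.9783  x_hi=-0.3176 |R|=0.7275
  mid=-1.65446 |R|=0.04061 →hi
  mid=-2.32288 |R|=0.71394 →hi
  mid=-2.65709 |R|=1.25358 →lo
  mid=-2.48998 |R|=0.96296 →hi
  mid=-2.57353 |R|=1.10278 →lo
  mid=-2.53176 |R|=1.03153 →lo
  mid=-2.51087 |R|=0.99692 →hi
  mid=-2.52131 |R|=1.01414 →lo
  ...
  [-2.51283,-2.51266] ⇒ x*=-2.5127
Interval (-2.5127, 0).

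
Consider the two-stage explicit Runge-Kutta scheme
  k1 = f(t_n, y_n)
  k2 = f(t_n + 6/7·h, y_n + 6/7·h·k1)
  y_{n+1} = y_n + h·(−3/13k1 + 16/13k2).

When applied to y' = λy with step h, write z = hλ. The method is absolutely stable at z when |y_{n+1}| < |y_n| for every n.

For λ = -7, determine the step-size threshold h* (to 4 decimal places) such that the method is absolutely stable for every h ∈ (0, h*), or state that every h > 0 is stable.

With y'=λy (z=hλ):
  k1=λy_n ⇒ h·k1=z·y_n;  k2=λ(1+6/7z)y_n ⇒ h·k2=z(1+6/7z)y_n
  y_{n+1}/y_n = 1 − 3/13z + 16/13z(1+6/7z) = 1 + z + 96/91z²
  so R(z) = 1 + z + 96/91z².

Solve |R(x)|<1 on ℝ⁻.
x=-1.4: |R|=1.6677
R=1: x+96/91x²=0 ⇒ x=−91/96=-0.9479; min R=1−1/(4·96/91)=0.7630>−1
Confirm numerically:
  x=-0.821: |R|=0.89008 <1
  x=-0.789: |R|=0.86773 <1
  x=-0.667: |R|=0.80233 <1
  x=-0.384: |R|=0.77156 <1
  x=-1.496: |R|=1.86498 >1
  x=-1.479: |R|=1.82863 >1
  x=-1.245: |R|=1.39019 >1
Interval (-0.9479, 0).

(-0.9479,0); λ=-7 ⇒ h* = (91/96)/7 = 0.1354.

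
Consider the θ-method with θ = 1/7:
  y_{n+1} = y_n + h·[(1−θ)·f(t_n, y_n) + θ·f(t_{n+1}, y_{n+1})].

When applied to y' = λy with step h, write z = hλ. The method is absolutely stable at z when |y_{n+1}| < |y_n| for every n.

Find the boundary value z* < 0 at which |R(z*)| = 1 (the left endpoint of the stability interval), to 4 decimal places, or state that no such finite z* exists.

On y'=λy, z=hλ:
  y_{n+1} = y_n + z·[6/7·y_n + 1/7·y_{n+1}] ⇒ (1 − 1/7z)y_{n+1} = (1 + 6/7z)y_n
  ⇒ R(z) = (1 + 6/7z)/(1 − 1/7z).

Boundary: |R(x)|=1, x<0.
x=-1.74: |R|=0.3936
R=−1: 1+6/7x = −1+1/7x ⇒ -5/7x=2 ⇒ x=2/(-5/7)=-2.8000
Confirm numerically:
  x=-1.897: |R|=0.49253 <1
  x=-1.761: |R|=0.40703 <1
  x=-1.722: |R|=0.38202 <1
  x=-1.600: |R|=0.30233 <1
  x=-2.925: |R|=1.06297 >1
  x=-2.910: |R|=1.05550 >1
Interval (-2.8000, 0).

left endpoint -2.8000.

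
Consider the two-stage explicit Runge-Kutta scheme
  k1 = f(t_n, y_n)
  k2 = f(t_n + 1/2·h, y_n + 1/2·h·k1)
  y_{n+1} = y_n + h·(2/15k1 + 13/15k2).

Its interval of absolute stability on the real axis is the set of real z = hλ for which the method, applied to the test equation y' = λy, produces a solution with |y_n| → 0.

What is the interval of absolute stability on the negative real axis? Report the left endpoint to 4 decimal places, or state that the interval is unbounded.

z∈(-2.3077,0).

With y'=λy (z=hλ):
  k1=λy_n ⇒ h·k1=z·y_n;  k2=λ(1+1/2z)y_n ⇒ h·k2=z(1+1/2z)y_n
  y_{n+1}/y_n = 1 + 2/15z + 13/15z(1+1/2z) = 1 + z + 13/30z²
  R(z) = 1 + z + 13/30z².

Need |R(x)|<1, x<0.
x=-1.36: |R|=0.4415
R=1: x+13/30x²=0 ⇒ x=−30/13=-2.3077; min R=1−1/(4·13/30)=0.4231>−1
Confirm numerically:
  x=-1.694: |R|=0.54951 <1
  x=-1.680: |R|=0.54304 <1
  x=-1.499: |R|=0.47470 <1
  x=-0.933: |R|=0.44421 <1
  x=-2.455: |R|=1.15671 >1
  x=-2.446: |R|=1.14660 >1
So |R|<1 on (-2.3077, 0).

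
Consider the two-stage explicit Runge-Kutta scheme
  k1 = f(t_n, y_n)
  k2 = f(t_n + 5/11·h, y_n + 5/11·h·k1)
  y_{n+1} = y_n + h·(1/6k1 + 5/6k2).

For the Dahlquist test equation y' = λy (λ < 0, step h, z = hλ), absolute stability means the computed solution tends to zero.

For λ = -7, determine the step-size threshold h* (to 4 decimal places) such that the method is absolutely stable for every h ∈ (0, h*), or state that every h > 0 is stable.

Test eqn y'=λy, z=hλ:
  k1=λy_n ⇒ h·k1=z·y_n;  k2=λ(1+5/11z)y_n ⇒ h·k2=z(1+5/11z)y_n
  y_{n+1}/y_n = 1 + 1/6z + 5/6z(1+5/11z) = 1 + z + 25/66z²
  R(z) = 1 + z + 25/66z².

Solve |R(x)|<1 on ℝ⁻.
x=-1.53: |R|=0.3567
R=1: x+25/66x²=0 ⇒ x=−66/25=-2.6400; min R=1−1/(4·25/66)=0.3400>−1
Confirm numerically:
  x=-2.255: |R|=0.67115 <1
  x=-2.142: |R|=0.59594 <1
  x=-1.814: |R|=0.43244 <1
  x=-1.655: |R|=0.38251 <1
  x=-3.211: |R|=1.69450 >1
  x=-3.167: |R|=1.63220 >1
  x=-2.693: |R|=1.05406 >1
Stable set (-2.6400, 0).

(-2.6400,0); λ=-7 ⇒ h* = (66/25)/7 = 0.3771.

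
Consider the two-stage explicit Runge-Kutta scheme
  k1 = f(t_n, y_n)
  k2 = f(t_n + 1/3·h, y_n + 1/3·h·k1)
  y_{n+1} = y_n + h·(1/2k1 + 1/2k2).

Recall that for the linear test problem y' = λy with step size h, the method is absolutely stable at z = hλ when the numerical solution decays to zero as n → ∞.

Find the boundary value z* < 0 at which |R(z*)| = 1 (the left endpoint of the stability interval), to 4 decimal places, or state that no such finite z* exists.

Set f=λy, z=hλ:
  k1=λy_n ⇒ h·k1=z·y_n;  k2=λ(1+1/3z)y_n ⇒ h·k2=z(1+1/3z)y_n
  y_{n+1}/y_n = 1 + 1/2z + 1/2z(1+1/3z) = 1 + z + 1/6z²
  so R(z) = 1 + z + 1/6z².

Need |R(x)|<1, x<0.
x=-0.89: |R|=0.2420
R=1: x+1/6x²=0 ⇒ x=−6=-6.0000; min R=1−1/(4·1/6)=-0.5000>−1
Confirm numerically:
  x=-5.655: |R|=0.67484 <1
  x=-5.411: |R|=0.46882 <1
  x=-4.578: |R|=0.08499 <1
  x=-2.408: |R|=0.44159 <1
  x=-6.466: |R|=1.50219 >1
  x=-6.418: |R|=1.44712 >1
  x=-6.122: |R|=1.12448 >1
Interval (-6.0000, 0).

z* = -6.0000.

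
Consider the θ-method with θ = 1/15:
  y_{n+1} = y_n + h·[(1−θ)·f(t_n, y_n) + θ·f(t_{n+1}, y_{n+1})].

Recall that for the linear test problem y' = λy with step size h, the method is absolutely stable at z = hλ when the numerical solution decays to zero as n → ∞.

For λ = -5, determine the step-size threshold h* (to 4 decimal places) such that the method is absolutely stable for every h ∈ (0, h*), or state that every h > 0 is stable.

(-2.3077,0); λ=-5 ⇒ h* = (30/13)/5 = 0.4615.

On y'=λy, z=hλ:
  y_{n+1} = y_n + z·[14/15·y_n + 1/15·y_{n+1}] ⇒ (1 − 1/15z)y_{n+1} = (1 + 14/15z)y_n
  ⇒ R(z) = (1 + 14/15z)/(1 − 1/15z).

Solve |R(x)|<1 on ℝ⁻.
x=-1.52: |R|=0.3801
R=−1: 1+14/15x = −1+1/15x ⇒ -13/15x=2 ⇒ x=2/(-13/15)=-2.3077
Confirm numerically:
  x=-2.244: |R|=0.95198 <1
  x=-2.168: |R|=0.89422 <1
  x=-1.152: |R|=0.06984 <1
  x=-0.940: |R|=0.11543 <1
  x=-2.838: |R|=1.38648 >1
  x=-2.391: |R|=1.06227 >1
  x=-2.328: |R|=1.01524 >1
Interval (-2.3077, 0).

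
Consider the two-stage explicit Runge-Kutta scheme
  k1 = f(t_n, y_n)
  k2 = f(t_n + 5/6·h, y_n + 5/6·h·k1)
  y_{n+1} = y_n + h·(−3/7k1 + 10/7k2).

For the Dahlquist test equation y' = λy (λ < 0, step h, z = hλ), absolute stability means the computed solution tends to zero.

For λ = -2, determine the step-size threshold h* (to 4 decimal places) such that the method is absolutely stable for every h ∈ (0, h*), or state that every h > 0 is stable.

With y'=λy (z=hλ):
  k1=λy_n ⇒ h·k1=z·y_n;  k2=λ(1+5/6z)y_n ⇒ h·k2=z(1+5/6z)y_n
  y_{n+1}/y_n = 1 − 3/7z + 10/7z(1+5/6z) = 1 + z + 25/21z²
  so R(z) = 1 + z + 25/21z².

Find x<0 with |R(x)|<1.
x=-1.74: |R|=2.8643
R=1: x+25/21x²=0 ⇒ x=−21/25=-0.8400; min R=1−1/(4·25/21)=0.7900>−1
Confirm numerically:
  x=-0.728: |R|=0.90293 <1
  x=-0.698: |R|=0.88200 <1
  x=-0.485: |R|=0.79503 <1
  x=-0.361: |R|=0.79414 <1
  x=-1.051: |R|=1.26400 >1
  x=-1.018: |R|=1.21572 >1
  x=-0.866: |R|=1.02680 >1
Stable set (-0.8400, 0).

(-0.8400,0); λ=-2 ⇒ h* = (21/25)/2 = 0.4200.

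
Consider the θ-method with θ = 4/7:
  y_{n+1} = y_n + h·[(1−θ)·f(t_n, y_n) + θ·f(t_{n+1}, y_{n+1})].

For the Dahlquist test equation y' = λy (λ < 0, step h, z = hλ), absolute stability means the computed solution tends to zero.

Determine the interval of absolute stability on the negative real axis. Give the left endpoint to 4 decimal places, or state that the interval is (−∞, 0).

unbounded; (−∞, 0).

With y'=λy (z=hλ):
  y_{n+1} = y_n + z·[3/7·y_n + 4/7·y_{n+1}] ⇒ (1 − 4/7z)y_{n+1} = (1 + 3/7z)y_n
  ⇒ R(z) = (1 + 3/7z)/(1 − 4/7z).

Find x<0 with |R(x)|<1.
x=-1.61: |R|=0.1615
x=-2: |R|=0.0667
x=-10: |R|=0.4894
x=-100: |R|=0.7199
θ=4/7≥1/2 ⇒ |1+3/7x|<|1−4/7x| ∀x<0 ⇒ stable on all of ℝ⁻.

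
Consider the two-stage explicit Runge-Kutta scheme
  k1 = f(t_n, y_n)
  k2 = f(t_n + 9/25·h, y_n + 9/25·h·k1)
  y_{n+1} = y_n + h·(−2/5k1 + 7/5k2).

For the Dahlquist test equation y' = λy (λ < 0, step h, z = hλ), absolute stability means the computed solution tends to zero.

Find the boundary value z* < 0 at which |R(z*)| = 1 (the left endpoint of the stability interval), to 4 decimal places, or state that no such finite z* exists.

z* = -1.9841.

Test eqn y'=λy, z=hλ:
  k1=λy_n ⇒ h·k1=z·y_n;  k2=λ(1+9/25z)y_n ⇒ h·k2=z(1+9/25z)y_n
  y_{n+1}/y_n = 1 − 2/5z + 7/5z(1+9/25z) = 1 + z + 63/125z²
  R(z) = 1 + z + 63/125z².

Need |R(x)|<1, x<0.
x=-0.68: |R|=0.5530
R=1: x+63/125x²=0 ⇒ x=−125/63=-1.9841; min R=1−1/(4·63/125)=0.5040>−1
Confirm numerically:
  x=-1.856: |R|=0.88015 <1
  x=-1.574: |R|=0.67465 <1
  x=-1.352: |R|=0.56926 <1
  x=-1.167: |R|=0.51939 <1
  x=-2.477: |R|=1.61531 >1
  x=-2.196: |R|=1.23450 >1
Stable set (-1.9841, 0).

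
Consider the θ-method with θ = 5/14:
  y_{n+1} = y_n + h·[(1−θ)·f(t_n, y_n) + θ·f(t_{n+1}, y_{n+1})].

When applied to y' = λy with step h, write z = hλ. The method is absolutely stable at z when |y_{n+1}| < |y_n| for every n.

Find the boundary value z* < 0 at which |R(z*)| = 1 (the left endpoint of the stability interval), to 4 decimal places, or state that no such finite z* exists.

Set f=λy, z=hλ:
  y_{n+1} = y_n + z·[9/14·y_n + 5/14·y_{n+1}] ⇒ (1 − 5/14z)y_{n+1} = (1 + 9/14z)y_n
  R(z) = (1 + 9/14z)/(1 − 5/14z).

Need |R(x)|<1, x<0.
x=-1.5: |R|=0.0233
R=−1: 1+9/14x = −1+5/14x ⇒ -2/7x=2 ⇒ x=2/(-2/7)=-7.0000
Confirm numerically:
  x=-6.687: |R|=0.97361 <1
  x=-6.531: |R|=0.95979 <1
  x=-3.336: |R|=0.52229 <1
  x=-2.876: |R|=0.41875 <1
  x=-7.461: |R|=1.03594 >1
  x=-7.204: |R|=1.01631 >1
  x=-7.061: |R|=1.00495 >1
Interval (-7.0000, 0).

left endpoint -7.0000.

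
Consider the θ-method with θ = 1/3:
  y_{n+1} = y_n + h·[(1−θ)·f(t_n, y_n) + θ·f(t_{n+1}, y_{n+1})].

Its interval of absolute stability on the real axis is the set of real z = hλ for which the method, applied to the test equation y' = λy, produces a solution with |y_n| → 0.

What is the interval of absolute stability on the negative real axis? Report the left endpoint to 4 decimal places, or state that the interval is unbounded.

(-6.0000, 0).

With y'=λy (z=hλ):
  y_{n+1} = y_n + z·[2/3·y_n + 1/3·y_{n+1}] ⇒ (1 − 1/3z)y_{n+1} = (1 + 2/3z)y_n
  so R(z) = (1 + 2/3z)/(1 − 1/3z).

Solve |R(x)|<1 on ℝ⁻.
x=-1.03: |R|=0.2333
R=−1: 1+2/3x = −1+1/3x ⇒ -1/3x=2 ⇒ x=2/(-1/3)=-6.0000
Confirm numerically:
  x=-5.042: |R|=0.88088 <1
  x=-4.784: |R|=0.84378 <1
  x=-3.775: |R|=0.67159 <1
  x=-6.220: |R|=1.02386 >1
  x=-6.205: |R|=1.02227 >1
Interval (-6.0000, 0).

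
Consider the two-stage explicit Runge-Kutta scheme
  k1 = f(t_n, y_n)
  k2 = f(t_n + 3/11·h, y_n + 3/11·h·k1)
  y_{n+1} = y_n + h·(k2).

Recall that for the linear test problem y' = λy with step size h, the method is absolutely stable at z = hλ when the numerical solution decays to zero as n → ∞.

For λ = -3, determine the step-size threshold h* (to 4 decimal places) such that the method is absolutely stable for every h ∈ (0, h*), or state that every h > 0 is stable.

With y'=λy (z=hλ):
  k1=λy_n ⇒ h·k1=z·y_n;  k2=λ(1+3/11z)y_n ⇒ h·k2=z(1+3/11z)y_n
  y_{n+1}/y_n = 1 + z(1+3/11z) = 1 + z + 3/11z²
  so R(z) = 1 + z + 3/11z².

Need |R(x)|<1, x<0.
x=-1.55: |R|=0.1052
R=1: x+3/11x²=0 ⇒ x=−11/3=-3.6667; min R=1−1/(4·3/11)=0.0833>−1
Confirm numerically:
  x=-3.424: |R|=0.77339 <1
  x=-2.299: |R|=0.14247 <1
  x=-1.989: |R|=0.08994 <1
  x=-4.263: |R|=1.69332 >1
  x=-4.211: |R|=1.62514 >1
  x=-3.903: |R|=1.25157 >1
Interval (-3.6667, 0).

(-3.6667,0); λ=-3 ⇒ h* = (11/3)/3 = 1.2222.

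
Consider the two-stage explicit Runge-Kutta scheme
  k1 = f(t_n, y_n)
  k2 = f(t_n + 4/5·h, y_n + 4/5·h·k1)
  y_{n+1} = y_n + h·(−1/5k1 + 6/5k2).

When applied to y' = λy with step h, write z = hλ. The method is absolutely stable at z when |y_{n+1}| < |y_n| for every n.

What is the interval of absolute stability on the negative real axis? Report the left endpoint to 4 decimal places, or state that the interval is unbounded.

z∈(-1.0417,0).

Set f=λy, z=hλ:
  k1=λy_n ⇒ h·k1=z·y_n;  k2=λ(1+4/5z)y_n ⇒ h·k2=z(1+4/5z)y_n
  y_{n+1}/y_n = 1 − 1/5z + 6/5z(1+4/5z) = 1 + z + 24/25z²
  ⇒ R(z) = 1 + z + 24/25z².

Need |R(x)|<1, x<0.
x=-0.95: |R|=0.9164
R=1: x+24/25x²=0 ⇒ x=−25/24=-1.0417; min R=1−1/(4·24/25)=0.7396>−1
Confirm numerically:
  x=-0.930: |R|=0.90030 <1
  x=-0.862: |R|=0.85132 <1
  x=-0.659: |R|=0.75791 <1
  x=-0.532: |R|=0.73970 <1
  x=-1.536: |R|=1.72892 >1
  x=-1.211: |R|=1.19686 >1
So |R|<1 on (-1.0417, 0).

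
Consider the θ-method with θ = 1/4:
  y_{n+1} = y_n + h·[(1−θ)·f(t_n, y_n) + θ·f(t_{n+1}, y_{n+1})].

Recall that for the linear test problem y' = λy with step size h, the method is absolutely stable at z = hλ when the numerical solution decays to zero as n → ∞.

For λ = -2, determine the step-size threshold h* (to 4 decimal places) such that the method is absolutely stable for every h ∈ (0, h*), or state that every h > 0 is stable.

(-4.0000,0); λ=-2 ⇒ h* = (4)/2 = 2.0000.

On y'=λy, z=hλ:
  y_{n+1} = y_n + z·[3/4·y_n + 1/4·y_{n+1}] ⇒ (1 − 1/4z)y_{n+1} = (1 + 3/4z)y_n
  ⇒ R(z) = (1 + 3/4z)/(1 − 1/4z).

Boundary: |R(x)|=1, x<0.
x=-1.34: |R|=0.0037
R=−1: 1+3/4x = −1+1/4x ⇒ -1/2x=2 ⇒ x=2/(-1/2)=-4.0000
Confirm numerically:
  x=-3.846: |R|=0.96074 <1
  x=-3.550: |R|=0.88079 <1
  x=-3.159: |R|=0.76505 <1
  x=-4.196: |R|=1.04783 >1
  x=-4.159: |R|=1.03898 >1
  x=-4.025: |R|=1.00623 >1
Interval (-4.0000, 0).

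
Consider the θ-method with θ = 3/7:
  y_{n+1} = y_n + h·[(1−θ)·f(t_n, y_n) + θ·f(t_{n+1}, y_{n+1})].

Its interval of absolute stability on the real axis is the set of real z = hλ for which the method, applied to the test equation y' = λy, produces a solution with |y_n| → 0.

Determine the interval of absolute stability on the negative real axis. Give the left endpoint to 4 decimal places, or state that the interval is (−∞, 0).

Test eqn y'=λy, z=hλ:
  y_{n+1} = y_n + z·[4/7·y_n + 3/7·y_{n+1}] ⇒ (1 − 3/7z)y_{n+1} = (1 + 4/7z)y_n
  Hence R(z) = (1 + 4/7z)/(1 − 3/7z).

Need |R(x)|<1, x<0.
x=-0.73: |R|=0.4440
R=−1: 1+4/7x = −1+3/7x ⇒ -1/7x=2 ⇒ x=2/(-1/7)=-14.0000
Confirm numerically:
  x=-9.147: |R|=0.85909 <1
  x=-6.779: |R|=0.73585 <1
  x=-5.903: |R|=0.67231 <1
  x=-14.586: |R|=1.01154 >1
  x=-14.454: |R|=1.00901 >1
  x=-14.229: |R|=1.00461 >1
So |R|<1 on (-14.0000, 0).

(-14.0000, 0).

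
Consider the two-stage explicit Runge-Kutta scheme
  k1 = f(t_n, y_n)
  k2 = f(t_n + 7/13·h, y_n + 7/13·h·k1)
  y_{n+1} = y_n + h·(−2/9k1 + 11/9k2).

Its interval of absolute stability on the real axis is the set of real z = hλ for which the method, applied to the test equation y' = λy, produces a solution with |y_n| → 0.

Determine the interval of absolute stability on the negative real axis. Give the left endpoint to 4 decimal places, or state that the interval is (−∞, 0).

With y'=λy (z=hλ):
  k1=λy_n ⇒ h·k1=z·y_n;  k2=λ(1+7/13z)y_n ⇒ h·k2=z(1+7/13z)y_n
  y_{n+1}/y_n = 1 − 2/9z + 11/9z(1+7/13z) = 1 + z + 77/117z²
  so R(z) = 1 + z + 77/117z².

Boundary: |R(x)|=1, x<0.
x=-1.68: |R|=1.1775
R=1: x+77/117x²=0 ⇒ x=−117/77=-1.5195; min R=1−1/(4·77/117)=0.6201>−1
Confirm numerically:
  x=-1.348: |R|=0.84787 <1
  x=-0.921: |R|=0.63724 <1
  x=-0.610: |R|=0.63489 <1
  x=-1.760: |R|=1.27859 >1
  x=-1.601: |R|=1.08589 >1
Interval (-1.5195, 0).

z∈(-1.5195,0).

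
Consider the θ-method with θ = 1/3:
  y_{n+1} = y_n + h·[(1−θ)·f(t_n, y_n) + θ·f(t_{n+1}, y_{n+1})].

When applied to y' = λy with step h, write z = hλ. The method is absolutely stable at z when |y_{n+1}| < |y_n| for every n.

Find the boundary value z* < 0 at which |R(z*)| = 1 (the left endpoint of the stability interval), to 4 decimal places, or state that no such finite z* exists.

z* = -6.0000.

Set f=λy, z=hλ:
  y_{n+1} = y_n + z·[2/3·y_n + 1/3·y_{n+1}] ⇒ (1 − 1/3z)y_{n+1} = (1 + 2/3z)y_n
  ⇒ R(z) = (1 + 2/3z)/(1 − 1/3z).

Boundary: |R(x)|=1, x<0.
x=-1.29: |R|=0.0979
R=−1: 1+2/3x = −1+1/3x ⇒ -1/3x=2 ⇒ x=2/(-1/3)=-6.0000
Confirm numerically:
  x=-4.422: |R|=0.78739 <1
  x=-3.379: |R|=0.58912 <1
  x=-3.005: |R|=0.50125 <1
  x=-2.911: |R|=0.47741 <1
  x=-6.304: |R|=1.03267 >1
  x=-6.152: |R|=1.01661 >1
  x=-6.045: |R|=1.00498 >1
So |R|<1 on (-6.0000, 0).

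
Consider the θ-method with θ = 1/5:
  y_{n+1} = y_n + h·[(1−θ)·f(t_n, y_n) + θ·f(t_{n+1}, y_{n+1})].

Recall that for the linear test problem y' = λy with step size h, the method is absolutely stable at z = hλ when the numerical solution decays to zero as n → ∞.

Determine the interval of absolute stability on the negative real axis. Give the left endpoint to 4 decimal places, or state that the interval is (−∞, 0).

(-3.3333, 0).

With y'=λy (z=hλ):
  y_{n+1} = y_n + z·[4/5·y_n + 1/5·y_{n+1}] ⇒ (1 − 1/5z)y_{n+1} = (1 + 4/5z)y_n
  so R(z) = (1 + 4/5z)/(1 − 1/5z).

Need |R(x)|<1, x<0.
x=-1.73: |R|=0.2853
R=−1: 1+4/5x = −1+1/5x ⇒ -3/5x=2 ⇒ x=2/(-3/5)=-3.3333
Confirm numerically:
  x=-3.068: |R|=0.90134 <1
  x=-2.780: |R|=0.78663 <1
  x=-1.653: |R|=0.24230 <1
  x=-1.335: |R|=0.05367 <1
  x=-3.835: |R|=1.17035 >1
  x=-3.825: |R|=1.16714 >1
  x=-3.618: |R|=1.09909 >1
So |R|<1 on (-3.3333, 0).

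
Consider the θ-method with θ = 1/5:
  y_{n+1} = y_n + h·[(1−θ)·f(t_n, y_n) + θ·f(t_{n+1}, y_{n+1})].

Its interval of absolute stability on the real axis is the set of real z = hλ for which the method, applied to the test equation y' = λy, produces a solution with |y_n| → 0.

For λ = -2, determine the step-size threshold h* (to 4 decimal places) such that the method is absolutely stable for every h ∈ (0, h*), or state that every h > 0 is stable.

On y'=λy, z=hλ:
  y_{n+1} = y_n + z·[4/5·y_n + 1/5·y_{n+1}] ⇒ (1 − 1/5z)y_{n+1} = (1 + 4/5z)y_n
  Hence R(z) = (1 + 4/5z)/(1 − 1/5z).

Need |R(x)|<1, x<0.
x=-1.58: |R|=0.2006
R=−1: 1+4/5x = −1+1/5x ⇒ -3/5x=2 ⇒ x=2/(-3/5)=-3.3333
Confirm numerically:
  x=-2.989: |R|=0.87070 <1
  x=-2.664: |R|=0.73800 <1
  x=-2.638: |R|=0.72689 <1
  x=-3.745: |R|=1.14122 >1
  x=-3.547: |R|=1.07500 >1
  x=-3.373: |R|=1.01421 >1
Stable set (-3.3333, 0).

(-3.3333,0); λ=-2 ⇒ h* = (10/3)/2 = 1.6667.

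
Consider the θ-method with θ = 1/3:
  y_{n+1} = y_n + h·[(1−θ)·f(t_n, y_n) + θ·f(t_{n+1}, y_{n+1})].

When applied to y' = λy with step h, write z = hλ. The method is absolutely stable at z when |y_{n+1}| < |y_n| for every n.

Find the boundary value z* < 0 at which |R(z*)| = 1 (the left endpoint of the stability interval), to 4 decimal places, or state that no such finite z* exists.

With y'=λy (z=hλ):
  y_{n+1} = y_n + z·[2/3·y_n + 1/3·y_{n+1}] ⇒ (1 − 1/3z)y_{n+1} = (1 + 2/3z)y_n
  so R(z) = (1 + 2/3z)/(1 − 1/3z).

Boundary: |R(x)|=1, x<0.
x=-1.78: |R|=0.1172
R=−1: 1+2/3x = −1+1/3x ⇒ -1/3x=2 ⇒ x=2/(-1/3)=-6.0000
Confirm numerically:
  x=-5.916: |R|=0.99058 <1
  x=-5.065: |R|=0.88407 <1
  x=-3.588: |R|=0.63388 <1
  x=-6.261: |R|=1.02818 >1
  x=-6.030: |R|=1.00332 >1
So |R|<1 on (-6.0000, 0).

z* = -6.0000.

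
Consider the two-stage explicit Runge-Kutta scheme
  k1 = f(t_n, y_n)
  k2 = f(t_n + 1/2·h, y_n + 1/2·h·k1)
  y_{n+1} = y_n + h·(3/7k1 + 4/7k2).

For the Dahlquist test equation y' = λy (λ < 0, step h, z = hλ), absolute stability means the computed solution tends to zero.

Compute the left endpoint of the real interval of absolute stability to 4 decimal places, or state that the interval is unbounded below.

On y'=λy, z=hλ:
  k1=λy_n ⇒ h·k1=z·y_n;  k2=λ(1+1/2z)y_n ⇒ h·k2=z(1+1/2z)y_n
  y_{n+1}/y_n = 1 + 3/7z + 4/7z(1+1/2z) = 1 + z + 2/7z²
  ⇒ R(z) = 1 + z + 2/7z².

Solve |R(x)|<1 on ℝ⁻.
x=-0.59: |R|=0.5095
R=1: x+2/7x²=0 ⇒ x=−7/2=-3.5000; min R=1−1/(4·2/7)=0.1250>−1
Confirm numerically:
  x=-2.877: |R|=0.48789 <1
  x=-2.453: |R|=0.26620 <1
  x=-2.196: |R|=0.18183 <1
  x=-1.535: |R|=0.13821 <1
  x=-3.744: |R|=1.26101 >1
  x=-3.710: |R|=1.22260 >1
  x=-3.678: |R|=1.18705 >1
Interval (-3.5000, 0).

left endpoint -3.5000.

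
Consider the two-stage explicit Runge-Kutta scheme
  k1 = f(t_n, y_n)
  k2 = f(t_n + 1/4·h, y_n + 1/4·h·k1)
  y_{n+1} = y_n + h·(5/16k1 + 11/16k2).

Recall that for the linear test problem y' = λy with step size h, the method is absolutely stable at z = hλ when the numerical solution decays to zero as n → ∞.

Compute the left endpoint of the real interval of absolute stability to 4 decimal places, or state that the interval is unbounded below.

left endpoint -5.8182.

Test eqn y'=λy, z=hλ:
  k1=λy_n ⇒ h·k1=z·y_n;  k2=λ(1+1/4z)y_n ⇒ h·k2=z(1+1/4z)y_n
  y_{n+1}/y_n = 1 + 5/16z + 11/16z(1+1/4z) = 1 + z + 11/64z²
  ⇒ R(z) = 1 + z + 11/64z².

Solve |R(x)|<1 on ℝ⁻.
x=-0.49: |R|=0.5513
R=1: x+11/64x²=0 ⇒ x=−64/11=-5.8182; min R=1−1/(4·11/64)=-0.4545>−1
Confirm numerically:
  x=-4.806: |R|=0.16391 <1
  x=-4.465: |R|=0.03846 <1
  x=-2.772: |R|=0.45132 <1
  x=-2.338: |R|=0.39849 <1
  x=-6.040: |R|=1.23027 >1
  x=-5.988: |R|=1.17477 >1
Stable set (-5.8182, 0).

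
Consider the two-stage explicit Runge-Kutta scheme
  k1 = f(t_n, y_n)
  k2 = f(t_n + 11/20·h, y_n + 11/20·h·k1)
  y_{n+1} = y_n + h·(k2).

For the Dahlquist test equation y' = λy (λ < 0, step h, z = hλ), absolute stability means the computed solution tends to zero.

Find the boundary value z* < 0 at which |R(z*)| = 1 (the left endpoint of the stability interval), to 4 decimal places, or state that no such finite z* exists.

With y'=λy (z=hλ):
  k1=λy_n ⇒ h·k1=z·y_n;  k2=λ(1+11/20z)y_n ⇒ h·k2=z(1+11/20z)y_n
  y_{n+1}/y_n = 1 + z(1+11/20z) = 1 + z + 11/20z²
  R(z) = 1 + z + 11/20z².

Need |R(x)|<1, x<0.
x=-1.59: |R|=0.8005
R=1: x+11/20x²=0 ⇒ x=−20/11=-1.8182; min R=1−1/(4·11/20)=0.5455>−1
Confirm numerically:
  x=-1.758: |R|=0.94181 <1
  x=-1.487: |R|=0.72914 <1
  x=-0.874: |R|=0.54613 <1
  x=-0.736: |R|=0.56193 <1
  x=-2.266: |R|=1.55812 >1
  x=-2.140: |R|=1.37878 >1
  x=-2.086: |R|=1.30727 >1
So |R|<1 on (-1.8182, 0).

z* = -1.8182.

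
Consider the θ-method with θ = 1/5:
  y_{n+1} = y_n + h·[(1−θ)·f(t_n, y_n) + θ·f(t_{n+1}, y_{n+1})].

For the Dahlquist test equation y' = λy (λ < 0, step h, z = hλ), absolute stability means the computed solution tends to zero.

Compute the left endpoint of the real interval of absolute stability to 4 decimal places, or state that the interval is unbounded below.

Test eqn y'=λy, z=hλ:
  y_{n+1} = y_n + z·[4/5·y_n + 1/5·y_{n+1}] ⇒ (1 − 1/5z)y_{n+1} = (1 + 4/5z)y_n
  R(z) = (1 + 4/5z)/(1 − 1/5z).

Find x<0 with |R(x)|<1.
x=-0.37: |R|=0.6555
R=−1: 1+4/5x = −1+1/5x ⇒ -3/5x=2 ⇒ x=2/(-3/5)=-3.3333
Confirm numerically:
  x=-3.107: |R|=0.91625 <1
  x=-2.902: |R|=0.83624 <1
  x=-1.671: |R|=0.25244 <1
  x=-1.541: |R|=0.17795 <1
  x=-3.827: |R|=1.16778 >1
  x=-3.695: |R|=1.12478 >1
  x=-3.649: |R|=1.10949 >1
So |R|<1 on (-3.3333, 0).

z* = -3.3333.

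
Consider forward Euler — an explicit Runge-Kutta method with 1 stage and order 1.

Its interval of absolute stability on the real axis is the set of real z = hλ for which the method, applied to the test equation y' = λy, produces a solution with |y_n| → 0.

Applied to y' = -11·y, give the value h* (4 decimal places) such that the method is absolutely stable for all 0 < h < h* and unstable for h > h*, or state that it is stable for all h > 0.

(-2.0000,0); λ=-11 ⇒ h* = 0.1818.

On y'=λy, z=hλ:
  order 1, 1-stage ⇒ R(z)=1+z
  (e.g. R(-0.62)=0.38000, |R|=0.38000)

Find x<0 with |R(x)|<1.
x=-0.62: |R|=0.3800
|R(-1.78)|=0.7800 |R(-1.74)|=0.7400 |R(-1.26)|=0.2600
Bisect:
  x_lo=-2.3268 |R|=1.3268  x_hi=-0.1978 |R|=0.8022
  mid=-1.26229 |R|=0.26229 →hi
  mid=-1.79452 |R|=0.79452 →hi
  mid=-2.06064 |R|=1.06064 →lo
  mid=-1.92758 |R|=0.92758 →hi
  mid=-1.99411 |R|=0.99411 →hi
  mid=-2.02738 |R|=1.02738 →lo
  mid=-2.01074 |R|=1.01074 →lo
  mid=-2.00243 |R|=1.00243 →lo
  mid=-1.99827 |R|=0.99827 →hi
  ...
  [-2.00009,-1.99996] ⇒ x*=-2.0000
Interval (-2.0000, 0).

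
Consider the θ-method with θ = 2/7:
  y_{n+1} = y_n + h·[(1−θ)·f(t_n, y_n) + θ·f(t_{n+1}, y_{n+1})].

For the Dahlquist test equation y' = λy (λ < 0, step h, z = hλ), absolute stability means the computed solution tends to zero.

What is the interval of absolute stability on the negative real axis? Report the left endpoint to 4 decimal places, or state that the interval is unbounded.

Test eqn y'=λy, z=hλ:
  y_{n+1} = y_n + z·[5/7·y_n + 2/7·y_{n+1}] ⇒ (1 − 2/7z)y_{n+1} = (1 + 5/7z)y_n
  so R(z) = (1 + 5/7z)/(1 − 2/7z).

Need |R(x)|<1, x<0.
x=-0.58: |R|=0.5025
R=−1: 1+5/7x = −1+2/7x ⇒ -3/7x=2 ⇒ x=2/(-3/7)=-4.6667
Confirm numerically:
  x=-4.207: |R|=0.91054 <1
  x=-3.729: |R|=0.80544 <1
  x=-3.554: |R|=0.76340 <1
  x=-5.173: |R|=1.08757 >1
  x=-4.796: |R|=1.02338 >1
  x=-4.782: |R|=1.02089 >1
Stable set (-4.6667, 0).

(-4.6667, 0).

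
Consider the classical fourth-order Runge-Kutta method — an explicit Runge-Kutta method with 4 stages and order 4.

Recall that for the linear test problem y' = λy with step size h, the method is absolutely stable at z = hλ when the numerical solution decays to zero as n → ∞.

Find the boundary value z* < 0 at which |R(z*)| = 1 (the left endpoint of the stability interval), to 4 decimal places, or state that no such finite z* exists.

left endpoint -2.7853.

With y'=λy (z=hλ):
  order 4, 4-stage ⇒ R(z)=1+z+z^2/2+z^3/6+z^4/24
  (e.g. R(-1.02)=0.36843, |R|=0.36843)

Solve |R(x)|<1 on ℝ⁻.
x=-1.02: |R|=0.3684
|R(-2.93)|=1.2410 |R(-2.66)|=0.8270 |R(-2.17)|=0.4053
Bisect:
  x_lo=-3.3969 |R|=2.3876  x_hi=-0.3188 |R|=0.7271
  mid=-1.85784 |R|=0.29559 →hi
  mid=-2.62736 |R|=0.78686 →hi
  mid=-3.01213 |R|=1.39944 →lo
  mid=-2.81975 |R|=1.05320 →lo
  mid=-2.72356 |R|=0.91084 →hi
  mid=-2.77165 |R|=0.97963 →hi
  mid=-2.79570 |R|=1.01580 →lo
  ...
  [-2.78537,-2.78518] ⇒ x*=-2.7853
Stable set (-2.7853, 0).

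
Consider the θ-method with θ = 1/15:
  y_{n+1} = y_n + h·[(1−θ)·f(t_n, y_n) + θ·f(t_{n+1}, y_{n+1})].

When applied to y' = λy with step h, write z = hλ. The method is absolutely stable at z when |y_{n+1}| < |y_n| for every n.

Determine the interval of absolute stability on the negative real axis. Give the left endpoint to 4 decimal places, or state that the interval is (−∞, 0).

Test eqn y'=λy, z=hλ:
  y_{n+1} = y_n + z·[14/15·y_n + 1/15·y_{n+1}] ⇒ (1 − 1/15z)y_{n+1} = (1 + 14/15z)y_n
  R(z) = (1 + 14/15z)/(1 − 1/15z).

Boundary: |R(x)|=1, x<0.
x=-1.74: |R|=0.5591
R=−1: 1+14/15x = −1+1/15x ⇒ -13/15x=2 ⇒ x=2/(-13/15)=-2.3077
Confirm numerically:
  x=-2.286: |R|=0.98369 <1
  x=-1.452: |R|=0.32385 <1
  x=-1.199: |R|=0.11025 <1
  x=-1.092: |R|=0.01790 <1
  x=-2.762: |R|=1.33251 >1
  x=-2.525: |R|=1.16120 >1
  x=-2.441: |R|=1.09936 >1
So |R|<1 on (-2.3077, 0).

(-2.3077, 0).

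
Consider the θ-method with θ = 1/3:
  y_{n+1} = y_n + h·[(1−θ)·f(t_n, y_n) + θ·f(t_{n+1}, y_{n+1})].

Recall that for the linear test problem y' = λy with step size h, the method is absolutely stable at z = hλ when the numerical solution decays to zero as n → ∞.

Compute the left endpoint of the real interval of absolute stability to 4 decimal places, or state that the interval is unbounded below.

left endpoint -6.0000.

Set f=λy, z=hλ:
  y_{n+1} = y_n + z·[2/3·y_n + 1/3·y_{n+1}] ⇒ (1 − 1/3z)y_{n+1} = (1 + 2/3z)y_n
  ⇒ R(z) = (1 + 2/3z)/(1 − 1/3z).

Boundary: |R(x)|=1, x<0.
x=-0.61: |R|=0.4931
R=−1: 1+2/3x = −1+1/3x ⇒ -1/3x=2 ⇒ x=2/(-1/3)=-6.0000
Confirm numerically:
  x=-5.634: |R|=0.95761 <1
  x=-5.117: |R|=0.89122 <1
  x=-2.516: |R|=0.36838 <1
  x=-2.457: |R|=0.35074 <1
  x=-6.188: |R|=1.02046 >1
  x=-6.174: |R|=1.01897 >1
  x=-6.085: |R|=1.00936 >1
Stable set (-6.0000, 0).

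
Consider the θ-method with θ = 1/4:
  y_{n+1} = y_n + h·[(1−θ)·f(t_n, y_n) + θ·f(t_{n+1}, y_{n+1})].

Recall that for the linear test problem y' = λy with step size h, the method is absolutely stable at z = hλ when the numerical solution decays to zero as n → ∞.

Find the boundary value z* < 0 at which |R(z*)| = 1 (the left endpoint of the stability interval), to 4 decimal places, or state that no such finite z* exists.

Set f=λy, z=hλ:
  y_{n+1} = y_n + z·[3/4·y_n + 1/4·y_{n+1}] ⇒ (1 − 1/4z)y_{n+1} = (1 + 3/4z)y_n
  Hence R(z) = (1 + 3/4z)/(1 − 1/4z).

Find x<0 with |R(x)|<1.
x=-0.64: |R|=0.4483
R=−1: 1+3/4x = −1+1/4x ⇒ -1/2x=2 ⇒ x=2/(-1/2)=-4.0000
Confirm numerically:
  x=-3.668: |R|=0.91341 <1
  x=-3.587: |R|=0.89113 <1
  x=-1.688: |R|=0.18706 <1
  x=-4.566: |R|=1.13215 >1
  x=-4.338: |R|=1.08107 >1
So |R|<1 on (-4.0000, 0).

left endpoint -4.0000.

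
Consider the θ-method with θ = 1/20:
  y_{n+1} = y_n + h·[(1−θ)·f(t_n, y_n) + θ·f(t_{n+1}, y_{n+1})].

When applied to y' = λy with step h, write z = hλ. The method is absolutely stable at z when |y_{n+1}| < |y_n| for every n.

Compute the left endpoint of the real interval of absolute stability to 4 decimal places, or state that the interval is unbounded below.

left endpoint -2.2222.

With y'=λy (z=hλ):
  y_{n+1} = y_n + z·[19/20·y_n + 1/20·y_{n+1}] ⇒ (1 − 1/20z)y_{n+1} = (1 + 19/20z)y_n
  Hence R(z) = (1 + 19/20z)/(1 − 1/20z).

Solve |R(x)|<1 on ℝ⁻.
x=-1.6: |R|=0.4815
R=−1: 1+19/20x = −1+1/20x ⇒ -9/10x=2 ⇒ x=2/(-9/10)=-2.2222
Confirm numerically:
  x=-1.716: |R|=0.58040 <1
  x=-1.615: |R|=0.49433 <1
  x=-1.535: |R|=0.42559 <1
  x=-2.811: |R|=1.46460 >1
  x=-2.702: |R|=1.38041 >1
So |R|<1 on (-2.2222, 0).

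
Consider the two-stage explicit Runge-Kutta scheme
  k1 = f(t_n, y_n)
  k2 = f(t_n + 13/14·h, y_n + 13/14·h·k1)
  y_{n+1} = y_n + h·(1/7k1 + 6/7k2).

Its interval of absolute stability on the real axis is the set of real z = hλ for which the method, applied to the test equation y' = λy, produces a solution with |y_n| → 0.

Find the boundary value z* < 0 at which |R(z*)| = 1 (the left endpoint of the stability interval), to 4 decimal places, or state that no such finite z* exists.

z* = -1.2564.

On y'=λy, z=hλ:
  k1=λy_n ⇒ h·k1=z·y_n;  k2=λ(1+13/14z)y_n ⇒ h·k2=z(1+13/14z)y_n
  y_{n+1}/y_n = 1 + 1/7z + 6/7z(1+13/14z) = 1 + z + 39/49z²
  R(z) = 1 + z + 39/49z².

Need |R(x)|<1, x<0.
x=-0.91: |R|=0.7491
R=1: x+39/49x²=0 ⇒ x=−49/39=-1.2564; min R=1−1/(4·39/49)=0.6859>−1
Confirm numerically:
  x=-0.978: |R|=0.78328 <1
  x=-0.794: |R|=0.70778 <1
  x=-0.610: |R|=0.68616 <1
  x=-1.836: |R|=1.84696 >1
  x=-1.581: |R|=1.40845 >1
  x=-1.284: |R|=1.02820 >1
Interval (-1.2564, 0).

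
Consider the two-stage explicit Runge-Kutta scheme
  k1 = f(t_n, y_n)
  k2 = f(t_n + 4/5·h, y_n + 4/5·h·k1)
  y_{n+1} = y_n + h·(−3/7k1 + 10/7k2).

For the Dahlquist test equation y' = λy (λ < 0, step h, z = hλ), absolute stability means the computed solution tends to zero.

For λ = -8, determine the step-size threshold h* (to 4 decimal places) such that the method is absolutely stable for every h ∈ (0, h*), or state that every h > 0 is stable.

Set f=λy, z=hλ:
  k1=λy_n ⇒ h·k1=z·y_n;  k2=λ(1+4/5z)y_n ⇒ h·k2=z(1+4/5z)y_n
  y_{n+1}/y_n = 1 − 3/7z + 10/7z(1+4/5z) = 1 + z + 8/7z²
  ⇒ R(z) = 1 + z + 8/7z².

Need |R(x)|<1, x<0.
x=-1.32: |R|=1.6713
R=1: x+8/7x²=0 ⇒ x=−7/8=-0.8750; min R=1−1/(4·8/7)=0.7812>−1
Confirm numerically:
  x=-0.816: |R|=0.94498 <1
  x=-0.675: |R|=0.84571 <1
  x=-0.644: |R|=0.82998 <1
  x=-0.504: |R|=0.78630 <1
  x=-1.298: |R|=1.62749 >1
  x=-1.144: |R|=1.35170 >1
  x=-1.007: |R|=1.15191 >1
Interval (-0.8750, 0).

(-0.8750,0); λ=-8 ⇒ h* = (7/8)/8 = 0.1094.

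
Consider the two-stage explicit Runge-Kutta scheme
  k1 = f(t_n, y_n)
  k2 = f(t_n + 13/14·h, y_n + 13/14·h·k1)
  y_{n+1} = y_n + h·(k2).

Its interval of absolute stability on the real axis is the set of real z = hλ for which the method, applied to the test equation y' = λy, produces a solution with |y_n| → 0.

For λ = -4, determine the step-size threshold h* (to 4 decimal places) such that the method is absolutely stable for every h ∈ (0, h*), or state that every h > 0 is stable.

(-1.0769,0); λ=-4 ⇒ h* = (14/13)/4 = 0.2692.

Set f=λy, z=hλ:
  k1=λy_n ⇒ h·k1=z·y_n;  k2=λ(1+13/14z)y_n ⇒ h·k2=z(1+13/14z)y_n
  y_{n+1}/y_n = 1 + z(1+13/14z) = 1 + z + 13/14z²
  so R(z) = 1 + z + 13/14z².

Find x<0 with |R(x)|<1.
x=-0.41: |R|=0.7461
R=1: x+13/14x²=0 ⇒ x=−14/13=-1.0769; min R=1−1/(4·13/14)=0.7308>−1
Confirm numerically:
  x=-0.870: |R|=0.83284 <1
  x=-0.626: |R|=0.73788 <1
  x=-0.608: |R|=0.73526 <1
  x=-0.486: |R|=0.73332 <1
  x=-1.585: |R|=1.74778 >1
  x=-1.297: |R|=1.26505 >1
  x=-1.103: |R|=1.02671 >1
Stable set (-1.0769, 0).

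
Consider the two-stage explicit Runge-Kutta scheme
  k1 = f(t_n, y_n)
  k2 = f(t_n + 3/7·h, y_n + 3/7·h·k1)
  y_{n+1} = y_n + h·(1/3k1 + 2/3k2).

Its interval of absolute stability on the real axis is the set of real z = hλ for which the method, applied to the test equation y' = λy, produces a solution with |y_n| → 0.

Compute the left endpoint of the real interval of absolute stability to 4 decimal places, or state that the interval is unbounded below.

Test eqn y'=λy, z=hλ:
  k1=λy_n ⇒ h·k1=z·y_n;  k2=λ(1+3/7z)y_n ⇒ h·k2=z(1+3/7z)y_n
  y_{n+1}/y_n = 1 + 1/3z + 2/3z(1+3/7z) = 1 + z + 2/7z²
  ⇒ R(z) = 1 + z + 2/7z².

Boundary: |R(x)|=1, x<0.
x=-0.52: |R|=0.5573
R=1: x+2/7x²=0 ⇒ x=−7/2=-3.5000; min R=1−1/(4·2/7)=0.1250>−1
Confirm numerically:
  x=-3.172: |R|=0.70274 <1
  x=-2.616: |R|=0.33927 <1
  x=-1.419: |R|=0.15630 <1
  x=-4.076: |R|=1.67079 >1
  x=-3.979: |R|=1.54455 >1
  x=-3.869: |R|=1.40790 >1
Interval (-3.5000, 0).

left endpoint -3.5000.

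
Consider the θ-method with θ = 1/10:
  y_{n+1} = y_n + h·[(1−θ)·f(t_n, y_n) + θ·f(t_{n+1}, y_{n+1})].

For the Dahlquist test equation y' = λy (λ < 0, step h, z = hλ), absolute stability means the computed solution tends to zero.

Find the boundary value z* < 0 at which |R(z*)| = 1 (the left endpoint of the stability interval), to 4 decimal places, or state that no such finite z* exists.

left endpoint -2.5000.

On y'=λy, z=hλ:
  y_{n+1} = y_n + z·[9/10·y_n + 1/10·y_{n+1}] ⇒ (1 − 1/10z)y_{n+1} = (1 + 9/10z)y_n
  Hence R(z) = (1 + 9/10z)/(1 − 1/10z).

Need |R(x)|<1, x<0.
x=-1.42: |R|=0.2434
R=−1: 1+9/10x = −1+1/10x ⇒ -4/5x=2 ⇒ x=2/(-4/5)=-2.5000
Confirm numerically:
  x=-1.787: |R|=0.51608 <1
  x=-1.484: |R|=0.29223 <1
  x=-1.352: |R|=0.19098 <1
  x=-2.790: |R|=1.18139 >1
  x=-2.613: |R|=1.07167 >1
Stable set (-2.5000, 0).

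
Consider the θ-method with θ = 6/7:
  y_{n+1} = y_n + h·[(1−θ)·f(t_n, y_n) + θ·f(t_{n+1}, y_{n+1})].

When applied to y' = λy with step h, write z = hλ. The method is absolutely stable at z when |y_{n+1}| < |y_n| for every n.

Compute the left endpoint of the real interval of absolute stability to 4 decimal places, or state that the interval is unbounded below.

On y'=λy, z=hλ:
  y_{n+1} = y_n + z·[1/7·y_n + 6/7·y_{n+1}] ⇒ (1 − 6/7z)y_{n+1} = (1 + 1/7z)y_n
  Hence R(z) = (1 + 1/7z)/(1 − 6/7z).

Find x<0 with |R(x)|<1.
x=-0.81: |R|=0.5219
x=-2: |R|=0.2632
x=-10: |R|=0.0448
x=-100: |R|=0.1532
θ=6/7≥1/2 ⇒ |1+1/7x|<|1−6/7x| ∀x<0 ⇒ unbounded interval.

unbounded; (−∞, 0).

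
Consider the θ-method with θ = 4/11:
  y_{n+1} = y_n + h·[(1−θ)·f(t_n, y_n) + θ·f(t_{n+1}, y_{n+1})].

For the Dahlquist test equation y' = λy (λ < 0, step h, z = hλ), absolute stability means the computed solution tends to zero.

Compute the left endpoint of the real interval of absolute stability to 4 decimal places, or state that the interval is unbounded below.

Set f=λy, z=hλ:
  y_{n+1} = y_n + z·[7/11·y_n + 4/11·y_{n+1}] ⇒ (1 − 4/11z)y_{n+1} = (1 + 7/11z)y_n
  ⇒ R(z) = (1 + 7/11z)/(1 − 4/11z).

Need |R(x)|<1, x<0.
x=-1.29: |R|=0.1219
R=−1: 1+7/11x = −1+4/11x ⇒ -3/11x=2 ⇒ x=2/(-3/11)=-7.3333
Confirm numerically:
  x=-7.153: |R|=0.98634 <1
  x=-5.774: |R|=0.86280 <1
  x=-5.144: |R|=0.79199 <1
  x=-7.767: |R|=1.03093 >1
  x=-7.656: |R|=1.02326 >1
  x=-7.567: |R|=1.01699 >1
So |R|<1 on (-7.3333, 0).

left endpoint -7.3333.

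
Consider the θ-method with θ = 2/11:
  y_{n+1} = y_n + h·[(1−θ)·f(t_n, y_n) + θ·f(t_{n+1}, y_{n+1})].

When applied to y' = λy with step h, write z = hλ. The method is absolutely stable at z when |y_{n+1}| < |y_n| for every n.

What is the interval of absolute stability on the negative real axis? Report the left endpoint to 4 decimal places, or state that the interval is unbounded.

z∈(-3.1429,0).

On y'=λy, z=hλ:
  y_{n+1} = y_n + z·[9/11·y_n + 2/11·y_{n+1}] ⇒ (1 − 2/11z)y_{n+1} = (1 + 9/11z)y_n
  Hence R(z) = (1 + 9/11z)/(1 − 2/11z).

Solve |R(x)|<1 on ℝ⁻.
x=-1.14: |R|=0.0557
R=−1: 1+9/11x = −1+2/11x ⇒ -7/11x=2 ⇒ x=2/(-7/11)=-3.1429
Confirm numerically:
  x=-2.819: |R|=0.86375 <1
  x=-2.397: |R|=0.66943 <1
  x=-1.323: |R|=0.06647 <1
  x=-1.286: |R|=0.04229 <1
  x=-3.728: |R|=1.22193 >1
  x=-3.686: |R|=1.20695 >1
  x=-3.684: |R|=1.20623 >1
So |R|<1 on (-3.1429, 0).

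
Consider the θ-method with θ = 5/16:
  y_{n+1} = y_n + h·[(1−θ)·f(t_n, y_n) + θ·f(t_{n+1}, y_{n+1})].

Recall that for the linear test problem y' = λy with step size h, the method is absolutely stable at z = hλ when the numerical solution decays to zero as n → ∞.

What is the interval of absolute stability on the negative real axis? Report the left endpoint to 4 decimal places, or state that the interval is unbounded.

z∈(-5.3333,0).

Set f=λy, z=hλ:
  y_{n+1} = y_n + z·[11/16·y_n + 5/16·y_{n+1}] ⇒ (1 − 5/16z)y_{n+1} = (1 + 11/16z)y_n
  so R(z) = (1 + 11/16z)/(1 − 5/16z).

Find x<0 with |R(x)|<1.
x=-0.46: |R|=0.5978
R=−1: 1+11/16x = −1+5/16x ⇒ -3/8x=2 ⇒ x=2/(-3/8)=-5.3333
Confirm numerically:
  x=-5.198: |R|=0.98066 <1
  x=-4.190: |R|=0.81434 <1
  x=-2.469: |R|=0.39368 <1
  x=-5.766: |R|=1.05791 >1
  x=-5.733: |R|=1.05369 >1
Interval (-5.3333, 0).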